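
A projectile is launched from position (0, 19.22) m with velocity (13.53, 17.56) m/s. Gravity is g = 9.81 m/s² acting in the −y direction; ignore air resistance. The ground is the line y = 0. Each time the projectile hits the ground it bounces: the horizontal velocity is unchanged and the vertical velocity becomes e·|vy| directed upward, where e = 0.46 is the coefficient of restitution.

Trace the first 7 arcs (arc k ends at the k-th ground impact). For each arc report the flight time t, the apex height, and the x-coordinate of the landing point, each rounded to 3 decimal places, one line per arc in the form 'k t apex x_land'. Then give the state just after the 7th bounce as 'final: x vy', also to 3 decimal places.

Arc 1: start y=19.220, vy=17.560 → t=4.459, apex=34.936, x_land=60.328, impact vy=-26.181
  bounce: vy ← 0.46·26.181 = 12.043
Arc 2: start y=0.000, vy=12.043 → t=2.455, apex=7.393, x_land=93.548, impact vy=-12.043
  bounce: vy ← 0.46·12.043 = 5.540
Arc 3: start y=0.000, vy=5.540 → t=1.129, apex=1.564, x_land=108.830, impact vy=-5.540
  bounce: vy ← 0.46·5.540 = 2.548
Arc 4: start y=0.000, vy=2.548 → t=0.520, apex=0.331, x_land=115.859, impact vy=-2.548
  bounce: vy ← 0.46·2.548 = 1.172
Arc 5: start y=0.000, vy=1.172 → t=0.239, apex=0.070, x_land=119.093, impact vy=-1.172
  bounce: vy ← 0.46·1.172 = 0.539
Arc 6: start y=0.000, vy=0.539 → t=0.110, apex=0.015, x_land=120.580, impact vy=-0.539
  bounce: vy ← 0.46·0.539 = 0.248
Arc 7: start y=0.000, vy=0.248 → t=0.051, apex=0.003, x_land=121.264, impact vy=-0.248
  bounce: vy ← 0.46·0.248 = 0.114

1 4.459 34.936 60.328
2 2.455 7.393 93.548
3 1.129 1.564 108.830
4 0.520 0.331 115.859
5 0.239 0.070 119.093
6 0.110 0.015 120.580
7 0.051 0.003 121.264
final: 121.264 0.114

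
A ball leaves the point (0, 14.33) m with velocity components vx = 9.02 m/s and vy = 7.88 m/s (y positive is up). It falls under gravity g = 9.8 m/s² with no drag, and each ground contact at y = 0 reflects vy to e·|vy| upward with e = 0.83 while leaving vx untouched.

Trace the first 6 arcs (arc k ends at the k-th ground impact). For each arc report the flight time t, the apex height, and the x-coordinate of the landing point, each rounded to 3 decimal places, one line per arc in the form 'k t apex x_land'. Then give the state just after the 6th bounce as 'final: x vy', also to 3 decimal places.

Arc 1: start y=14.330, vy=7.880 → t=2.694, apex=17.498, x_land=24.298, impact vy=-18.519
  bounce: vy ← 0.83·18.519 = 15.371
Arc 2: start y=0.000, vy=15.371 → t=3.137, apex=12.054, x_land=52.593, impact vy=-15.371
  bounce: vy ← 0.83·15.371 = 12.758
Arc 3: start y=0.000, vy=12.758 → t=2.604, apex=8.304, x_land=76.078, impact vy=-12.758
  bounce: vy ← 0.83·12.758 = 10.589
Arc 4: start y=0.000, vy=10.589 → t=2.161, apex=5.721, x_land=95.571, impact vy=-10.589
  bounce: vy ← 0.83·10.589 = 8.789
Arc 5: start y=0.000, vy=8.789 → t=1.794, apex=3.941, x_land=111.749, impact vy=-8.789
  bounce: vy ← 0.83·8.789 = 7.295
Arc 6: start y=0.000, vy=7.295 → t=1.489, apex=2.715, x_land=125.178, impact vy=-7.295
  bounce: vy ← 0.83·7.295 = 6.055

1 2.694 17.498 24.298
2 3.137 12.054 52.593
3 2.604 8.304 76.078
4 2.161 5.721 95.571
5 1.794 3.941 111.749
6 1.489 2.715 125.178
final: 125.178 6.055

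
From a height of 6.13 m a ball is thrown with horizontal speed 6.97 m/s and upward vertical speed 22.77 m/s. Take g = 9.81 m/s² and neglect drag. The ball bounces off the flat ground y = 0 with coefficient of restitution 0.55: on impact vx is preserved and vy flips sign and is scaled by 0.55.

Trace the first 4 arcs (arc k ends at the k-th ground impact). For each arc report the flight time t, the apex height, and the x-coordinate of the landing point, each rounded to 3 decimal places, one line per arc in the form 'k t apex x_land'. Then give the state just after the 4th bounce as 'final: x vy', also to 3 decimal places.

Arc 1: start y=6.130, vy=22.770 → t=4.897, apex=32.556, x_land=34.135, impact vy=-25.273
  bounce: vy ← 0.55·25.273 = 13.900
Arc 2: start y=0.000, vy=13.900 → t=2.834, apex=9.848, x_land=53.887, impact vy=-13.900
  bounce: vy ← 0.55·13.900 = 7.645
Arc 3: start y=0.000, vy=7.645 → t=1.559, apex=2.979, x_land=64.751, impact vy=-7.645
  bounce: vy ← 0.55·7.645 = 4.205
Arc 4: start y=0.000, vy=4.205 → t=0.857, apex=0.901, x_land=70.726, impact vy=-4.205
  bounce: vy ← 0.55·4.205 = 2.313

1 4.897 32.556 34.135
2 2.834 9.848 53.887
3 1.559 2.979 64.751
4 0.857 0.901 70.726
final: 70.726 2.313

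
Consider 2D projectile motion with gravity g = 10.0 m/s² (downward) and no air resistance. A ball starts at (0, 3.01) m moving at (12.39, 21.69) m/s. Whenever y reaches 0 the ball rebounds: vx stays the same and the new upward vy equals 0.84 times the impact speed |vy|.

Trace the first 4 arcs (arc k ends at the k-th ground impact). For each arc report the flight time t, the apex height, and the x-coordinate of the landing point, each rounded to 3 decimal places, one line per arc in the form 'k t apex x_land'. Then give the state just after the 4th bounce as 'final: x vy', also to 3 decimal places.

1 4.473 26.533 55.415
2 3.870 18.722 103.365
3 3.251 13.210 143.643
4 2.731 9.321 177.477
final: 177.477 11.469

Arc 1: start y=3.010, vy=21.690 → t=4.473, apex=26.533, x_land=55.415, impact vy=-23.036
  bounce: vy ← 0.84·23.036 = 19.350
Arc 2: start y=0.000, vy=19.350 → t=3.870, apex=18.722, x_land=103.365, impact vy=-19.350
  bounce: vy ← 0.84·19.350 = 16.254
Arc 3: start y=0.000, vy=16.254 → t=3.251, apex=13.210, x_land=143.643, impact vy=-16.254
  bounce: vy ← 0.84·16.254 = 13.654
Arc 4: start y=0.000, vy=13.654 → t=2.731, apex=9.321, x_land=177.477, impact vy=-13.654
  bounce: vy ← 0.84·13.654 = 11.469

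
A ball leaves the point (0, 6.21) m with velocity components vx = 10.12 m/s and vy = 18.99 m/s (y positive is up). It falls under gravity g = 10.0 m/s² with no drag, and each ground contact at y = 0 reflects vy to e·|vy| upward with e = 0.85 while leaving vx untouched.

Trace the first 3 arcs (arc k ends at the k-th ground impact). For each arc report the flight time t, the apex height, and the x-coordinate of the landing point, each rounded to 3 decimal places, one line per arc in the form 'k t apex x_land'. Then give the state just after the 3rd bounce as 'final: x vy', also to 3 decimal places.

1 4.101 24.241 41.501
2 3.743 17.514 79.382
3 3.182 12.654 111.580
final: 111.580 13.522

Arc 1: start y=6.210, vy=18.990 → t=4.101, apex=24.241, x_land=41.501, impact vy=-22.019
  bounce: vy ← 0.85·22.019 = 18.716
Arc 2: start y=0.000, vy=18.716 → t=3.743, apex=17.514, x_land=79.382, impact vy=-18.716
  bounce: vy ← 0.85·18.716 = 15.908
Arc 3: start y=0.000, vy=15.908 → t=3.182, apex=12.654, x_land=111.580, impact vy=-15.908
  bounce: vy ← 0.85·15.908 = 13.522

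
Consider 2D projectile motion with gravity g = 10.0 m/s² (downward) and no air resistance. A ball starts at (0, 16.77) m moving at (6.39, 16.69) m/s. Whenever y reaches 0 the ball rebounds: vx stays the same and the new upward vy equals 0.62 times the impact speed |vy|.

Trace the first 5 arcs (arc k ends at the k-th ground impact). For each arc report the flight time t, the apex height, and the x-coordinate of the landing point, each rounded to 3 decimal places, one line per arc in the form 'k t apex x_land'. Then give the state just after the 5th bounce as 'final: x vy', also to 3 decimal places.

Arc 1: start y=16.770, vy=16.690 → t=4.147, apex=30.698, x_land=26.498, impact vy=-24.778
  bounce: vy ← 0.62·24.778 = 15.362
Arc 2: start y=0.000, vy=15.362 → t=3.072, apex=11.800, x_land=46.131, impact vy=-15.362
  bounce: vy ← 0.62·15.362 = 9.525
Arc 3: start y=0.000, vy=9.525 → t=1.905, apex=4.536, x_land=58.304, impact vy=-9.525
  bounce: vy ← 0.62·9.525 = 5.905
Arc 4: start y=0.000, vy=5.905 → t=1.181, apex=1.744, x_land=65.851, impact vy=-5.905
  bounce: vy ← 0.62·5.905 = 3.661
Arc 5: start y=0.000, vy=3.661 → t=0.732, apex=0.670, x_land=70.530, impact vy=-3.661
  bounce: vy ← 0.62·3.661 = 2.270

1 4.147 30.698 26.498
2 3.072 11.800 46.131
3 1.905 4.536 58.304
4 1.181 1.744 65.851
5 0.732 0.670 70.530
final: 70.530 2.270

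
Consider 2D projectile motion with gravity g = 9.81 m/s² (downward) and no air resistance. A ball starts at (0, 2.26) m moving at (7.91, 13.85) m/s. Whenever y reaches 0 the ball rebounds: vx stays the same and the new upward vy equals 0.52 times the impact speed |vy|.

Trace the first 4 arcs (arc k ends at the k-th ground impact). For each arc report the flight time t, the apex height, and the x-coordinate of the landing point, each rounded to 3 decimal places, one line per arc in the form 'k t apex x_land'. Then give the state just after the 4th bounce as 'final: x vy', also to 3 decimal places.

Arc 1: start y=2.260, vy=13.850 → t=2.978, apex=12.037, x_land=23.559, impact vy=-15.368
  bounce: vy ← 0.52·15.368 = 7.991
Arc 2: start y=0.000, vy=7.991 → t=1.629, apex=3.255, x_land=36.446, impact vy=-7.991
  bounce: vy ← 0.52·7.991 = 4.155
Arc 3: start y=0.000, vy=4.155 → t=0.847, apex=0.880, x_land=43.147, impact vy=-4.155
  bounce: vy ← 0.52·4.155 = 2.161
Arc 4: start y=0.000, vy=2.161 → t=0.441, apex=0.238, x_land=46.631, impact vy=-2.161
  bounce: vy ← 0.52·2.161 = 1.124

1 2.978 12.037 23.559
2 1.629 3.255 36.446
3 0.847 0.880 43.147
4 0.441 0.238 46.631
final: 46.631 1.124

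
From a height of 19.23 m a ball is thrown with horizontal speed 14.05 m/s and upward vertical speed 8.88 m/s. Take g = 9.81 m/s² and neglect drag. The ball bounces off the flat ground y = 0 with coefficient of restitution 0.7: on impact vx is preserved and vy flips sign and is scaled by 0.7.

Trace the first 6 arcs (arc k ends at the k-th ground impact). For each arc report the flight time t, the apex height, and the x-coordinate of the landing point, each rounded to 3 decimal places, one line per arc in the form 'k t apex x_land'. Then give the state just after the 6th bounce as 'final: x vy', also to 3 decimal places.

1 3.082 23.249 43.307
2 3.048 11.392 86.131
3 2.134 5.582 116.108
4 1.494 2.735 137.091
5 1.045 1.340 151.780
6 0.732 0.657 162.062
final: 162.062 2.513

Arc 1: start y=19.230, vy=8.880 → t=3.082, apex=23.249, x_land=43.307, impact vy=-21.358
  bounce: vy ← 0.7·21.358 = 14.950
Arc 2: start y=0.000, vy=14.950 → t=3.048, apex=11.392, x_land=86.131, impact vy=-14.950
  bounce: vy ← 0.7·14.950 = 10.465
Arc 3: start y=0.000, vy=10.465 → t=2.134, apex=5.582, x_land=116.108, impact vy=-10.465
  bounce: vy ← 0.7·10.465 = 7.326
Arc 4: start y=0.000, vy=7.326 → t=1.494, apex=2.735, x_land=137.091, impact vy=-7.326
  bounce: vy ← 0.7·7.326 = 5.128
Arc 5: start y=0.000, vy=5.128 → t=1.045, apex=1.340, x_land=151.780, impact vy=-5.128
  bounce: vy ← 0.7·5.128 = 3.590
Arc 6: start y=0.000, vy=3.590 → t=0.732, apex=0.657, x_land=162.062, impact vy=-3.590
  bounce: vy ← 0.7·3.590 = 2.513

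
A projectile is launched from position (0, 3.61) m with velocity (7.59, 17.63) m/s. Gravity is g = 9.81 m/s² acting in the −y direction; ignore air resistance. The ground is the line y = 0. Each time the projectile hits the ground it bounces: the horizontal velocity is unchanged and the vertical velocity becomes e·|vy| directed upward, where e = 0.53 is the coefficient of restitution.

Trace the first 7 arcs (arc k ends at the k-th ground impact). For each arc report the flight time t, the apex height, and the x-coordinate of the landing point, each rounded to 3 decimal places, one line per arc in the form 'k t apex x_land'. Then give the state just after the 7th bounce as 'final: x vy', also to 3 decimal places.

1 3.789 19.452 28.755
2 2.111 5.464 44.777
3 1.119 1.535 53.268
4 0.593 0.431 57.769
5 0.314 0.121 60.154
6 0.167 0.034 61.418
7 0.088 0.010 62.088
final: 62.088 0.229

Arc 1: start y=3.610, vy=17.630 → t=3.789, apex=19.452, x_land=28.755, impact vy=-19.536
  bounce: vy ← 0.53·19.536 = 10.354
Arc 2: start y=0.000, vy=10.354 → t=2.111, apex=5.464, x_land=44.777, impact vy=-10.354
  bounce: vy ← 0.53·10.354 = 5.488
Arc 3: start y=0.000, vy=5.488 → t=1.119, apex=1.535, x_land=53.268, impact vy=-5.488
  bounce: vy ← 0.53·5.488 = 2.908
Arc 4: start y=0.000, vy=2.908 → t=0.593, apex=0.431, x_land=57.769, impact vy=-2.908
  bounce: vy ← 0.53·2.908 = 1.541
Arc 5: start y=0.000, vy=1.541 → t=0.314, apex=0.121, x_land=60.154, impact vy=-1.541
  bounce: vy ← 0.53·1.541 = 0.817
Arc 6: start y=0.000, vy=0.817 → t=0.167, apex=0.034, x_land=61.418, impact vy=-0.817
  bounce: vy ← 0.53·0.817 = 0.433
Arc 7: start y=0.000, vy=0.433 → t=0.088, apex=0.010, x_land=62.088, impact vy=-0.433
  bounce: vy ← 0.53·0.433 = 0.229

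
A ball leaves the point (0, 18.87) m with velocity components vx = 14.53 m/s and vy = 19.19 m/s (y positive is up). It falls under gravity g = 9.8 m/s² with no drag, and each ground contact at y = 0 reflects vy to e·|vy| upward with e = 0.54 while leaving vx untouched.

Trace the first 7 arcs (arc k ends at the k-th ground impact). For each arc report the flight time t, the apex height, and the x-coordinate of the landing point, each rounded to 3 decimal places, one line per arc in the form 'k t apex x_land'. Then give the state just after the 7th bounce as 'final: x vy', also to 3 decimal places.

1 4.730 37.659 68.733
2 2.994 10.981 112.236
3 1.617 3.202 135.728
4 0.873 0.934 148.414
5 0.471 0.272 155.264
6 0.255 0.079 158.963
7 0.137 0.023 160.961
final: 160.961 0.364

Arc 1: start y=18.870, vy=19.190 → t=4.730, apex=37.659, x_land=68.733, impact vy=-27.168
  bounce: vy ← 0.54·27.168 = 14.671
Arc 2: start y=0.000, vy=14.671 → t=2.994, apex=10.981, x_land=112.236, impact vy=-14.671
  bounce: vy ← 0.54·14.671 = 7.922
Arc 3: start y=0.000, vy=7.922 → t=1.617, apex=3.202, x_land=135.728, impact vy=-7.922
  bounce: vy ← 0.54·7.922 = 4.278
Arc 4: start y=0.000, vy=4.278 → t=0.873, apex=0.934, x_land=148.414, impact vy=-4.278
  bounce: vy ← 0.54·4.278 = 2.310
Arc 5: start y=0.000, vy=2.310 → t=0.471, apex=0.272, x_land=155.264, impact vy=-2.310
  bounce: vy ← 0.54·2.310 = 1.247
Arc 6: start y=0.000, vy=1.247 → t=0.255, apex=0.079, x_land=158.963, impact vy=-1.247
  bounce: vy ← 0.54·1.247 = 0.674
Arc 7: start y=0.000, vy=0.674 → t=0.137, apex=0.023, x_land=160.961, impact vy=-0.674
  bounce: vy ← 0.54·0.674 = 0.364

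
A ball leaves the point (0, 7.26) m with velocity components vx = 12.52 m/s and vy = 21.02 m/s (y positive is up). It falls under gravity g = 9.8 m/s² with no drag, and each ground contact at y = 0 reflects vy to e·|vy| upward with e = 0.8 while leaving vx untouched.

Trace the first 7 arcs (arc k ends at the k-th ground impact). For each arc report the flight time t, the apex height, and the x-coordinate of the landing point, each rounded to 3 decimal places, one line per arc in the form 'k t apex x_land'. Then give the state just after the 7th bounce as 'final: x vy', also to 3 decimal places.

Arc 1: start y=7.260, vy=21.020 → t=4.611, apex=29.803, x_land=57.731, impact vy=-24.169
  bounce: vy ← 0.8·24.169 = 19.335
Arc 2: start y=0.000, vy=19.335 → t=3.946, apex=19.074, x_land=107.134, impact vy=-19.335
  bounce: vy ← 0.8·19.335 = 15.468
Arc 3: start y=0.000, vy=15.468 → t=3.157, apex=12.207, x_land=146.657, impact vy=-15.468
  bounce: vy ← 0.8·15.468 = 12.374
Arc 4: start y=0.000, vy=12.374 → t=2.525, apex=7.813, x_land=178.275, impact vy=-12.374
  bounce: vy ← 0.8·12.374 = 9.900
Arc 5: start y=0.000, vy=9.900 → t=2.020, apex=5.000, x_land=203.569, impact vy=-9.900
  bounce: vy ← 0.8·9.900 = 7.920
Arc 6: start y=0.000, vy=7.920 → t=1.616, apex=3.200, x_land=223.805, impact vy=-7.920
  bounce: vy ← 0.8·7.920 = 6.336
Arc 7: start y=0.000, vy=6.336 → t=1.293, apex=2.048, x_land=239.994, impact vy=-6.336
  bounce: vy ← 0.8·6.336 = 5.069

1 4.611 29.803 57.731
2 3.946 19.074 107.134
3 3.157 12.207 146.657
4 2.525 7.813 178.275
5 2.020 5.000 203.569
6 1.616 3.200 223.805
7 1.293 2.048 239.994
final: 239.994 5.069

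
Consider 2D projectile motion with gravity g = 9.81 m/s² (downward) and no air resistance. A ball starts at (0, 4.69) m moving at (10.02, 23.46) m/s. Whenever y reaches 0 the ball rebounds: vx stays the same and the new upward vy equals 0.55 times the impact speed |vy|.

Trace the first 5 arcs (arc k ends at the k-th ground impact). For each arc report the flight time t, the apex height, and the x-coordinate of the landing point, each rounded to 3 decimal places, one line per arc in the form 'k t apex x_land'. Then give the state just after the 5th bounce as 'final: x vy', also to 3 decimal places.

Arc 1: start y=4.690, vy=23.460 → t=4.975, apex=32.742, x_land=49.850, impact vy=-25.345
  bounce: vy ← 0.55·25.345 = 13.940
Arc 2: start y=0.000, vy=13.940 → t=2.842, apex=9.904, x_land=78.327, impact vy=-13.940
  bounce: vy ← 0.55·13.940 = 7.667
Arc 3: start y=0.000, vy=7.667 → t=1.563, apex=2.996, x_land=93.989, impact vy=-7.667
  bounce: vy ← 0.55·7.667 = 4.217
Arc 4: start y=0.000, vy=4.217 → t=0.860, apex=0.906, x_land=102.603, impact vy=-4.217
  bounce: vy ← 0.55·4.217 = 2.319
Arc 5: start y=0.000, vy=2.319 → t=0.473, apex=0.274, x_land=107.341, impact vy=-2.319
  bounce: vy ← 0.55·2.319 = 1.276

1 4.975 32.742 49.850
2 2.842 9.904 78.327
3 1.563 2.996 93.989
4 0.860 0.906 102.603
5 0.473 0.274 107.341
final: 107.341 1.276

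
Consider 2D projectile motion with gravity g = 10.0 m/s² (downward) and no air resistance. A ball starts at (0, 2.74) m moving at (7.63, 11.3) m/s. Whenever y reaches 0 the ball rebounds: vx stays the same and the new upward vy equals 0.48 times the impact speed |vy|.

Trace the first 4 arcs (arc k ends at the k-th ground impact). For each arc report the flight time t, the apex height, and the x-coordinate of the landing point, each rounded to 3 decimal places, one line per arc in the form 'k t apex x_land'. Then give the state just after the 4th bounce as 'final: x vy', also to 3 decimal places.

1 2.481 9.125 18.929
2 1.297 2.102 28.824
3 0.622 0.484 33.574
4 0.299 0.112 35.854
final: 35.854 0.717

Arc 1: start y=2.740, vy=11.300 → t=2.481, apex=9.125, x_land=18.929, impact vy=-13.509
  bounce: vy ← 0.48·13.509 = 6.484
Arc 2: start y=0.000, vy=6.484 → t=1.297, apex=2.102, x_land=28.824, impact vy=-6.484
  bounce: vy ← 0.48·6.484 = 3.112
Arc 3: start y=0.000, vy=3.112 → t=0.622, apex=0.484, x_land=33.574, impact vy=-3.112
  bounce: vy ← 0.48·3.112 = 1.494
Arc 4: start y=0.000, vy=1.494 → t=0.299, apex=0.112, x_land=35.854, impact vy=-1.494
  bounce: vy ← 0.48·1.494 = 0.717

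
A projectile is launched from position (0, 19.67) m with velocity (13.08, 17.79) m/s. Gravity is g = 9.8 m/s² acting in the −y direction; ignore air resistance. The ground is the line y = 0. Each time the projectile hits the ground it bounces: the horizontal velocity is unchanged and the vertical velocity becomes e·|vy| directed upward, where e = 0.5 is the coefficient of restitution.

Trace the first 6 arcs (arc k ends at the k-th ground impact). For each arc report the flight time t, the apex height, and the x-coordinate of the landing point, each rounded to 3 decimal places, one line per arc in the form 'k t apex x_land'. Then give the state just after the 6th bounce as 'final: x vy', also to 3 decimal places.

Arc 1: start y=19.670, vy=17.790 → t=4.519, apex=35.817, x_land=59.108, impact vy=-26.496
  bounce: vy ← 0.5·26.496 = 13.248
Arc 2: start y=0.000, vy=13.248 → t=2.704, apex=8.954, x_land=94.471, impact vy=-13.248
  bounce: vy ← 0.5·13.248 = 6.624
Arc 3: start y=0.000, vy=6.624 → t=1.352, apex=2.239, x_land=112.153, impact vy=-6.624
  bounce: vy ← 0.5·6.624 = 3.312
Arc 4: start y=0.000, vy=3.312 → t=0.676, apex=0.560, x_land=120.994, impact vy=-3.312
  bounce: vy ← 0.5·3.312 = 1.656
Arc 5: start y=0.000, vy=1.656 → t=0.338, apex=0.140, x_land=125.414, impact vy=-1.656
  bounce: vy ← 0.5·1.656 = 0.828
Arc 6: start y=0.000, vy=0.828 → t=0.169, apex=0.035, x_land=127.624, impact vy=-0.828
  bounce: vy ← 0.5·0.828 = 0.414

1 4.519 35.817 59.108
2 2.704 8.954 94.471
3 1.352 2.239 112.153
4 0.676 0.560 120.994
5 0.338 0.140 125.414
6 0.169 0.035 127.624
final: 127.624 0.414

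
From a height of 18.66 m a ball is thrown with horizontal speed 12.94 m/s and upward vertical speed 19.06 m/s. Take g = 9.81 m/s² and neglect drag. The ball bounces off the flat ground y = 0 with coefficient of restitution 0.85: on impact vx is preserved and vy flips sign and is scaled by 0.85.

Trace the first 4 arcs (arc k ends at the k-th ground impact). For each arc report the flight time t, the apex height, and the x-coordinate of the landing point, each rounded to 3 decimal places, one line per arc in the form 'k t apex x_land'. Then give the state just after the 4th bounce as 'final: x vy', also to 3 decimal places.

Arc 1: start y=18.660, vy=19.060 → t=4.696, apex=37.176, x_land=60.766, impact vy=-27.007
  bounce: vy ← 0.85·27.007 = 22.956
Arc 2: start y=0.000, vy=22.956 → t=4.680, apex=26.860, x_land=121.327, impact vy=-22.956
  bounce: vy ← 0.85·22.956 = 19.513
Arc 3: start y=0.000, vy=19.513 → t=3.978, apex=19.406, x_land=172.804, impact vy=-19.513
  bounce: vy ← 0.85·19.513 = 16.586
Arc 4: start y=0.000, vy=16.586 → t=3.381, apex=14.021, x_land=216.559, impact vy=-16.586
  bounce: vy ← 0.85·16.586 = 14.098

1 4.696 37.176 60.766
2 4.680 26.860 121.327
3 3.978 19.406 172.804
4 3.381 14.021 216.559
final: 216.559 14.098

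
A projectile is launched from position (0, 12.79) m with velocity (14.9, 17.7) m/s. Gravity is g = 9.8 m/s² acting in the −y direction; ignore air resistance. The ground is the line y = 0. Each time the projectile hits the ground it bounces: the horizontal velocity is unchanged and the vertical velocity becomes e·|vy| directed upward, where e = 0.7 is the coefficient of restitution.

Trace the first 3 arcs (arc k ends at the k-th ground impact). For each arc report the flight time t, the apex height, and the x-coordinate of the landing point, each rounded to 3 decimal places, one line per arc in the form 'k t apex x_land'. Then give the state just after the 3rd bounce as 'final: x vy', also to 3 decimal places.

Arc 1: start y=12.790, vy=17.700 → t=4.229, apex=28.774, x_land=63.018, impact vy=-23.748
  bounce: vy ← 0.7·23.748 = 16.624
Arc 2: start y=0.000, vy=16.624 → t=3.393, apex=14.099, x_land=113.568, impact vy=-16.624
  bounce: vy ← 0.7·16.624 = 11.637
Arc 3: start y=0.000, vy=11.637 → t=2.375, apex=6.909, x_land=148.952, impact vy=-11.637
  bounce: vy ← 0.7·11.637 = 8.146

1 4.229 28.774 63.018
2 3.393 14.099 113.568
3 2.375 6.909 148.952
final: 148.952 8.146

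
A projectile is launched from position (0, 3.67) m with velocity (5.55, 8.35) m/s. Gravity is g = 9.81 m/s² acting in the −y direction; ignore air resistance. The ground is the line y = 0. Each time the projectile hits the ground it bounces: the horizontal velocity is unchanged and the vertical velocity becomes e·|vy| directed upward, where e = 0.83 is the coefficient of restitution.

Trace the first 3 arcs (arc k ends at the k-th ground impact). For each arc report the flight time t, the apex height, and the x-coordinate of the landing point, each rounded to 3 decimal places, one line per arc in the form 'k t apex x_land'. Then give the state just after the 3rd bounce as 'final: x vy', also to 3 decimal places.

Arc 1: start y=3.670, vy=8.350 → t=2.065, apex=7.224, x_land=11.459, impact vy=-11.905
  bounce: vy ← 0.83·11.905 = 9.881
Arc 2: start y=0.000, vy=9.881 → t=2.014, apex=4.976, x_land=22.640, impact vy=-9.881
  bounce: vy ← 0.83·9.881 = 8.201
Arc 3: start y=0.000, vy=8.201 → t=1.672, apex=3.428, x_land=31.919, impact vy=-8.201
  bounce: vy ← 0.83·8.201 = 6.807

1 2.065 7.224 11.459
2 2.014 4.976 22.640
3 1.672 3.428 31.919
final: 31.919 6.807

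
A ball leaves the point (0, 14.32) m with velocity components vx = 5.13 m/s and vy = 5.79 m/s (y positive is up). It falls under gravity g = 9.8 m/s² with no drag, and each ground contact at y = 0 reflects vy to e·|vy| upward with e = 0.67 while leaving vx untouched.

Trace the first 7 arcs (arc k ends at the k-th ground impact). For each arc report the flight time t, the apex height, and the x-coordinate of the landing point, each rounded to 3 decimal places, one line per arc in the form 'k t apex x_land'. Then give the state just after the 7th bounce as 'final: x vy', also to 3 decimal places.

1 2.400 16.030 12.310
2 2.424 7.196 24.743
3 1.624 3.230 33.074
4 1.088 1.450 38.655
5 0.729 0.651 42.395
6 0.488 0.292 44.900
7 0.327 0.131 46.579
final: 46.579 1.074

Arc 1: start y=14.320, vy=5.790 → t=2.400, apex=16.030, x_land=12.310, impact vy=-17.726
  bounce: vy ← 0.67·17.726 = 11.876
Arc 2: start y=0.000, vy=11.876 → t=2.424, apex=7.196, x_land=24.743, impact vy=-11.876
  bounce: vy ← 0.67·11.876 = 7.957
Arc 3: start y=0.000, vy=7.957 → t=1.624, apex=3.230, x_land=33.074, impact vy=-7.957
  bounce: vy ← 0.67·7.957 = 5.331
Arc 4: start y=0.000, vy=5.331 → t=1.088, apex=1.450, x_land=38.655, impact vy=-5.331
  bounce: vy ← 0.67·5.331 = 3.572
Arc 5: start y=0.000, vy=3.572 → t=0.729, apex=0.651, x_land=42.395, impact vy=-3.572
  bounce: vy ← 0.67·3.572 = 2.393
Arc 6: start y=0.000, vy=2.393 → t=0.488, apex=0.292, x_land=44.900, impact vy=-2.393
  bounce: vy ← 0.67·2.393 = 1.603
Arc 7: start y=0.000, vy=1.603 → t=0.327, apex=0.131, x_land=46.579, impact vy=-1.603
  bounce: vy ← 0.67·1.603 = 1.074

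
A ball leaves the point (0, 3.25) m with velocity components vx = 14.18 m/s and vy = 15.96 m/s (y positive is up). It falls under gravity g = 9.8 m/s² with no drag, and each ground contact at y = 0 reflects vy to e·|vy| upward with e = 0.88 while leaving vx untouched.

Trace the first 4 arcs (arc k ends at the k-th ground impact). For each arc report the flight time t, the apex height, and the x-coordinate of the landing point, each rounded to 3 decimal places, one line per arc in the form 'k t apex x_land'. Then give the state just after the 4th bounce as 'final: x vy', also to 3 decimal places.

Arc 1: start y=3.250, vy=15.960 → t=3.449, apex=16.246, x_land=48.913, impact vy=-17.844
  bounce: vy ← 0.88·17.844 = 15.703
Arc 2: start y=0.000, vy=15.703 → t=3.205, apex=12.581, x_land=94.356, impact vy=-15.703
  bounce: vy ← 0.88·15.703 = 13.819
Arc 3: start y=0.000, vy=13.819 → t=2.820, apex=9.743, x_land=134.345, impact vy=-13.819
  bounce: vy ← 0.88·13.819 = 12.160
Arc 4: start y=0.000, vy=12.160 → t=2.482, apex=7.545, x_land=169.536, impact vy=-12.160
  bounce: vy ← 0.88·12.160 = 10.701

1 3.449 16.246 48.913
2 3.205 12.581 94.356
3 2.820 9.743 134.345
4 2.482 7.545 169.536
final: 169.536 10.701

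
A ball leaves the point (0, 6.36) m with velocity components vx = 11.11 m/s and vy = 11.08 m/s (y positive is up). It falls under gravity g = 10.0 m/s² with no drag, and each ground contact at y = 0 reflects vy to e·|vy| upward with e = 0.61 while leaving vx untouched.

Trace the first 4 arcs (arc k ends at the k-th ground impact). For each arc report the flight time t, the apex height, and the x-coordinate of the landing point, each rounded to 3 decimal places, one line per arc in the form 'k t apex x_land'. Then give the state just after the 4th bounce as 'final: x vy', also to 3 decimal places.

1 2.689 12.498 29.875
2 1.929 4.651 51.305
3 1.177 1.730 64.377
4 0.718 0.644 72.351
final: 72.351 2.189

Arc 1: start y=6.360, vy=11.080 → t=2.689, apex=12.498, x_land=29.875, impact vy=-15.810
  bounce: vy ← 0.61·15.810 = 9.644
Arc 2: start y=0.000, vy=9.644 → t=1.929, apex=4.651, x_land=51.305, impact vy=-9.644
  bounce: vy ← 0.61·9.644 = 5.883
Arc 3: start y=0.000, vy=5.883 → t=1.177, apex=1.730, x_land=64.377, impact vy=-5.883
  bounce: vy ← 0.61·5.883 = 3.589
Arc 4: start y=0.000, vy=3.589 → t=0.718, apex=0.644, x_land=72.351, impact vy=-3.589
  bounce: vy ← 0.61·3.589 = 2.189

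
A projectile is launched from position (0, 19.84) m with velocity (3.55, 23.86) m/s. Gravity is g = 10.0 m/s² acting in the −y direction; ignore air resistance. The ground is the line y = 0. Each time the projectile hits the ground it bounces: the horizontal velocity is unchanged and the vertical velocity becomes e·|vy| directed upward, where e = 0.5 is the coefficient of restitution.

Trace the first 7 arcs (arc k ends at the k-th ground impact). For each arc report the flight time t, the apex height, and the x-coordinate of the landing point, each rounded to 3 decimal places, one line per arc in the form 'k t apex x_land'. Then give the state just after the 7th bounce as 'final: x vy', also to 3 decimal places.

1 5.494 48.305 19.504
2 3.108 12.076 30.539
3 1.554 3.019 36.056
4 0.777 0.755 38.814
5 0.389 0.189 40.194
6 0.194 0.047 40.883
7 0.097 0.012 41.228
final: 41.228 0.243

Arc 1: start y=19.840, vy=23.860 → t=5.494, apex=48.305, x_land=19.504, impact vy=-31.082
  bounce: vy ← 0.5·31.082 = 15.541
Arc 2: start y=0.000, vy=15.541 → t=3.108, apex=12.076, x_land=30.539, impact vy=-15.541
  bounce: vy ← 0.5·15.541 = 7.771
Arc 3: start y=0.000, vy=7.771 → t=1.554, apex=3.019, x_land=36.056, impact vy=-7.771
  bounce: vy ← 0.5·7.771 = 3.885
Arc 4: start y=0.000, vy=3.885 → t=0.777, apex=0.755, x_land=38.814, impact vy=-3.885
  bounce: vy ← 0.5·3.885 = 1.943
Arc 5: start y=0.000, vy=1.943 → t=0.389, apex=0.189, x_land=40.194, impact vy=-1.943
  bounce: vy ← 0.5·1.943 = 0.971
Arc 6: start y=0.000, vy=0.971 → t=0.194, apex=0.047, x_land=40.883, impact vy=-0.971
  bounce: vy ← 0.5·0.971 = 0.486
Arc 7: start y=0.000, vy=0.486 → t=0.097, apex=0.012, x_land=41.228, impact vy=-0.486
  bounce: vy ← 0.5·0.486 = 0.243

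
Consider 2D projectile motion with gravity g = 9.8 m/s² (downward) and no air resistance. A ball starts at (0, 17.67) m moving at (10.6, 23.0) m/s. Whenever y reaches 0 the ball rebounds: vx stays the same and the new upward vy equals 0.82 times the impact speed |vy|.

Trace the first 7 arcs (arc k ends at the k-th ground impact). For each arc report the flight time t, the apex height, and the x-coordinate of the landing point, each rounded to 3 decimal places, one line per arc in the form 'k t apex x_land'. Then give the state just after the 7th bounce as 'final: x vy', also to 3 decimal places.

1 5.366 44.660 56.879
2 4.951 30.029 109.361
3 4.060 20.192 152.396
4 3.329 13.577 187.685
5 2.730 9.129 216.622
6 2.239 6.138 240.350
7 1.836 4.127 259.807
final: 259.807 7.375

Arc 1: start y=17.670, vy=23.000 → t=5.366, apex=44.660, x_land=56.879, impact vy=-29.586
  bounce: vy ← 0.82·29.586 = 24.261
Arc 2: start y=0.000, vy=24.261 → t=4.951, apex=30.029, x_land=109.361, impact vy=-24.261
  bounce: vy ← 0.82·24.261 = 19.894
Arc 3: start y=0.000, vy=19.894 → t=4.060, apex=20.192, x_land=152.396, impact vy=-19.894
  bounce: vy ← 0.82·19.894 = 16.313
Arc 4: start y=0.000, vy=16.313 → t=3.329, apex=13.577, x_land=187.685, impact vy=-16.313
  bounce: vy ← 0.82·16.313 = 13.376
Arc 5: start y=0.000, vy=13.376 → t=2.730, apex=9.129, x_land=216.622, impact vy=-13.376
  bounce: vy ← 0.82·13.376 = 10.969
Arc 6: start y=0.000, vy=10.969 → t=2.239, apex=6.138, x_land=240.350, impact vy=-10.969
  bounce: vy ← 0.82·10.969 = 8.994
Arc 7: start y=0.000, vy=8.994 → t=1.836, apex=4.127, x_land=259.807, impact vy=-8.994
  bounce: vy ← 0.82·8.994 = 7.375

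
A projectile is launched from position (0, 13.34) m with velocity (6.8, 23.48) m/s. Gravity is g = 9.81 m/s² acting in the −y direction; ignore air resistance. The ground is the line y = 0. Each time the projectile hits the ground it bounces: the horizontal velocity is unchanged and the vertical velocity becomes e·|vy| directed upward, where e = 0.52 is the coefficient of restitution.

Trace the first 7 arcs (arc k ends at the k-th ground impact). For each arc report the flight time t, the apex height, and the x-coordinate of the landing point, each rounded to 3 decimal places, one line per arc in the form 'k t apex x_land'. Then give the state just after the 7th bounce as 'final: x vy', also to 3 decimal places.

Arc 1: start y=13.340, vy=23.480 → t=5.300, apex=41.439, x_land=36.041, impact vy=-28.514
  bounce: vy ← 0.52·28.514 = 14.827
Arc 2: start y=0.000, vy=14.827 → t=3.023, apex=11.205, x_land=56.596, impact vy=-14.827
  bounce: vy ← 0.52·14.827 = 7.710
Arc 3: start y=0.000, vy=7.710 → t=1.572, apex=3.030, x_land=67.285, impact vy=-7.710
  bounce: vy ← 0.52·7.710 = 4.009
Arc 4: start y=0.000, vy=4.009 → t=0.817, apex=0.819, x_land=72.843, impact vy=-4.009
  bounce: vy ← 0.52·4.009 = 2.085
Arc 5: start y=0.000, vy=2.085 → t=0.425, apex=0.222, x_land=75.734, impact vy=-2.085
  bounce: vy ← 0.52·2.085 = 1.084
Arc 6: start y=0.000, vy=1.084 → t=0.221, apex=0.060, x_land=77.237, impact vy=-1.084
  bounce: vy ← 0.52·1.084 = 0.564
Arc 7: start y=0.000, vy=0.564 → t=0.115, apex=0.016, x_land=78.018, impact vy=-0.564
  bounce: vy ← 0.52·0.564 = 0.293

1 5.300 41.439 36.041
2 3.023 11.205 56.596
3 1.572 3.030 67.285
4 0.817 0.819 72.843
5 0.425 0.222 75.734
6 0.221 0.060 77.237
7 0.115 0.016 78.018
final: 78.018 0.293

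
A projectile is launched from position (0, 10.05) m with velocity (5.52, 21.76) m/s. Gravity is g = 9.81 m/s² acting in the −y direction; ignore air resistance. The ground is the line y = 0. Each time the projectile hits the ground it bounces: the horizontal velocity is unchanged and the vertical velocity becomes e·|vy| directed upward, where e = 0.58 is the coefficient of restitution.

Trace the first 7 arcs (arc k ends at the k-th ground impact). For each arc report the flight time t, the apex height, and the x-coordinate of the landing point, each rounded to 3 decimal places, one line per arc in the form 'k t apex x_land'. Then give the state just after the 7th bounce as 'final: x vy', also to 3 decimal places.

1 4.858 34.183 26.816
2 3.062 11.499 43.720
3 1.776 3.868 53.524
4 1.030 1.301 59.211
5 0.597 0.438 62.509
6 0.347 0.147 64.422
7 0.201 0.050 65.532
final: 65.532 0.572

Arc 1: start y=10.050, vy=21.760 → t=4.858, apex=34.183, x_land=26.816, impact vy=-25.897
  bounce: vy ← 0.58·25.897 = 15.021
Arc 2: start y=0.000, vy=15.021 → t=3.062, apex=11.499, x_land=43.720, impact vy=-15.021
  bounce: vy ← 0.58·15.021 = 8.712
Arc 3: start y=0.000, vy=8.712 → t=1.776, apex=3.868, x_land=53.524, impact vy=-8.712
  bounce: vy ← 0.58·8.712 = 5.053
Arc 4: start y=0.000, vy=5.053 → t=1.030, apex=1.301, x_land=59.211, impact vy=-5.053
  bounce: vy ← 0.58·5.053 = 2.931
Arc 5: start y=0.000, vy=2.931 → t=0.597, apex=0.438, x_land=62.509, impact vy=-2.931
  bounce: vy ← 0.58·2.931 = 1.700
Arc 6: start y=0.000, vy=1.700 → t=0.347, apex=0.147, x_land=64.422, impact vy=-1.700
  bounce: vy ← 0.58·1.700 = 0.986
Arc 7: start y=0.000, vy=0.986 → t=0.201, apex=0.050, x_land=65.532, impact vy=-0.986
  bounce: vy ← 0.58·0.986 = 0.572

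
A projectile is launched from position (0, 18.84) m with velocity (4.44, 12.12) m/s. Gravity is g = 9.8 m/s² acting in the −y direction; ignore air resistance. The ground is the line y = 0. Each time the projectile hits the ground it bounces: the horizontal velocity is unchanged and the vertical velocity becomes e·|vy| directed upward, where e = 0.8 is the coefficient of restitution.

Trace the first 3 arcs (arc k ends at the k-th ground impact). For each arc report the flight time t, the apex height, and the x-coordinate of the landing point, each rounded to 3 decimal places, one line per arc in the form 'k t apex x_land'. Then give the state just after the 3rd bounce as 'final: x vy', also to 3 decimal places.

1 3.555 26.335 15.784
2 3.709 16.854 32.253
3 2.967 10.787 45.429
final: 45.429 11.632

Arc 1: start y=18.840, vy=12.120 → t=3.555, apex=26.335, x_land=15.784, impact vy=-22.719
  bounce: vy ← 0.8·22.719 = 18.175
Arc 2: start y=0.000, vy=18.175 → t=3.709, apex=16.854, x_land=32.253, impact vy=-18.175
  bounce: vy ← 0.8·18.175 = 14.540
Arc 3: start y=0.000, vy=14.540 → t=2.967, apex=10.787, x_land=45.429, impact vy=-14.540
  bounce: vy ← 0.8·14.540 = 11.632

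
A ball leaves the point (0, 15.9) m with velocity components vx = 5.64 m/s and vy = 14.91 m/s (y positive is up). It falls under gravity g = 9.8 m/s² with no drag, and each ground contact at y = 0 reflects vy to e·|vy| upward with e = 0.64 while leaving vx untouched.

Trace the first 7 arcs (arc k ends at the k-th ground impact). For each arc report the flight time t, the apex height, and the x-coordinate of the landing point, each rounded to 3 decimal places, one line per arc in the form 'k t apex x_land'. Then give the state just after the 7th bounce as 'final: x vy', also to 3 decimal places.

1 3.879 27.242 21.879
2 3.018 11.158 38.901
3 1.932 4.570 49.796
4 1.236 1.872 56.768
5 0.791 0.767 61.230
6 0.506 0.314 64.086
7 0.324 0.129 65.914
final: 65.914 1.016

Arc 1: start y=15.900, vy=14.910 → t=3.879, apex=27.242, x_land=21.879, impact vy=-23.107
  bounce: vy ← 0.64·23.107 = 14.789
Arc 2: start y=0.000, vy=14.789 → t=3.018, apex=11.158, x_land=38.901, impact vy=-14.789
  bounce: vy ← 0.64·14.789 = 9.465
Arc 3: start y=0.000, vy=9.465 → t=1.932, apex=4.570, x_land=49.796, impact vy=-9.465
  bounce: vy ← 0.64·9.465 = 6.057
Arc 4: start y=0.000, vy=6.057 → t=1.236, apex=1.872, x_land=56.768, impact vy=-6.057
  bounce: vy ← 0.64·6.057 = 3.877
Arc 5: start y=0.000, vy=3.877 → t=0.791, apex=0.767, x_land=61.230, impact vy=-3.877
  bounce: vy ← 0.64·3.877 = 2.481
Arc 6: start y=0.000, vy=2.481 → t=0.506, apex=0.314, x_land=64.086, impact vy=-2.481
  bounce: vy ← 0.64·2.481 = 1.588
Arc 7: start y=0.000, vy=1.588 → t=0.324, apex=0.129, x_land=65.914, impact vy=-1.588
  bounce: vy ← 0.64·1.588 = 1.016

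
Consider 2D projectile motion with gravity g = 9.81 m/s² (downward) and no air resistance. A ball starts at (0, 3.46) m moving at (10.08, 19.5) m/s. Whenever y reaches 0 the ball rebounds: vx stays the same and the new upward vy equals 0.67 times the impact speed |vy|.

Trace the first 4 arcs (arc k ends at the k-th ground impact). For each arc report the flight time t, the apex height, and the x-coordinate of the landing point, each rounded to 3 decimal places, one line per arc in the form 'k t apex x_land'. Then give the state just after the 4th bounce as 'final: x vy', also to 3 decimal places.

1 4.146 22.841 41.789
2 2.892 10.253 70.936
3 1.937 4.603 90.465
4 1.298 2.066 103.549
final: 103.549 4.266

Arc 1: start y=3.460, vy=19.500 → t=4.146, apex=22.841, x_land=41.789, impact vy=-21.169
  bounce: vy ← 0.67·21.169 = 14.183
Arc 2: start y=0.000, vy=14.183 → t=2.892, apex=10.253, x_land=70.936, impact vy=-14.183
  bounce: vy ← 0.67·14.183 = 9.503
Arc 3: start y=0.000, vy=9.503 → t=1.937, apex=4.603, x_land=90.465, impact vy=-9.503
  bounce: vy ← 0.67·9.503 = 6.367
Arc 4: start y=0.000, vy=6.367 → t=1.298, apex=2.066, x_land=103.549, impact vy=-6.367
  bounce: vy ← 0.67·6.367 = 4.266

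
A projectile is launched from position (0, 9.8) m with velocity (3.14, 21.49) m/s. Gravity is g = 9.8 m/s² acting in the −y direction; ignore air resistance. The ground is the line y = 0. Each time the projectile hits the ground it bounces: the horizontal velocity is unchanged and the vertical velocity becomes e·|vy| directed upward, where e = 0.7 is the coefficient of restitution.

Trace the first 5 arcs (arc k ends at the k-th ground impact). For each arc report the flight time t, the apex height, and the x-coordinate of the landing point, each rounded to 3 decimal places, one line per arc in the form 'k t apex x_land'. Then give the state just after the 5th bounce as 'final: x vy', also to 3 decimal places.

Arc 1: start y=9.800, vy=21.490 → t=4.802, apex=33.362, x_land=15.079, impact vy=-25.571
  bounce: vy ← 0.7·25.571 = 17.900
Arc 2: start y=0.000, vy=17.900 → t=3.653, apex=16.348, x_land=26.550, impact vy=-17.900
  bounce: vy ← 0.7·17.900 = 12.530
Arc 3: start y=0.000, vy=12.530 → t=2.557, apex=8.010, x_land=34.579, impact vy=-12.530
  bounce: vy ← 0.7·12.530 = 8.771
Arc 4: start y=0.000, vy=8.771 → t=1.790, apex=3.925, x_land=40.200, impact vy=-8.771
  bounce: vy ← 0.7·8.771 = 6.140
Arc 5: start y=0.000, vy=6.140 → t=1.253, apex=1.923, x_land=44.134, impact vy=-6.140
  bounce: vy ← 0.7·6.140 = 4.298

1 4.802 33.362 15.079
2 3.653 16.348 26.550
3 2.557 8.010 34.579
4 1.790 3.925 40.200
5 1.253 1.923 44.134
final: 44.134 4.298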